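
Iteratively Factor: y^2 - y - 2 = (y + 1)*(y - 2)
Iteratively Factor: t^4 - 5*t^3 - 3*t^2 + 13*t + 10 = (t - 2)*(t^3 - 3*t^2 - 9*t - 5) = (t - 2)*(t + 1)*(t^2 - 4*t - 5) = (t - 5)*(t - 2)*(t + 1)*(t + 1)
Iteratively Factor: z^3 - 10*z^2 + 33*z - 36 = (z - 3)*(z^2 - 7*z + 12) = (z - 4)*(z - 3)*(z - 3)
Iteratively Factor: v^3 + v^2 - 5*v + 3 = (v - 1)*(v^2 + 2*v - 3) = (v - 1)*(v + 3)*(v - 1)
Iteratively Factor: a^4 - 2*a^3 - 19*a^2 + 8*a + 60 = (a + 3)*(a^3 - 5*a^2 - 4*a + 20) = (a + 2)*(a + 3)*(a^2 - 7*a + 10) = (a - 5)*(a + 2)*(a + 3)*(a - 2)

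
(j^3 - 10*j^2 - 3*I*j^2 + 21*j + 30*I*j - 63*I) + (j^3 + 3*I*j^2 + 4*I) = 2*j^3 - 10*j^2 + 21*j + 30*I*j - 59*I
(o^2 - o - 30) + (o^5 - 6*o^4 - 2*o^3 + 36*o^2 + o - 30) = o^5 - 6*o^4 - 2*o^3 + 37*o^2 - 60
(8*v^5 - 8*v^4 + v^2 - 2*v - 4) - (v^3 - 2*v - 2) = 8*v^5 - 8*v^4 - v^3 + v^2 - 2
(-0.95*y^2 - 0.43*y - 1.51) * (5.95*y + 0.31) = -5.6525*y^3 - 2.853*y^2 - 9.1178*y - 0.4681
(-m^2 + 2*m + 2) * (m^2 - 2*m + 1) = -m^4 + 4*m^3 - 3*m^2 - 2*m + 2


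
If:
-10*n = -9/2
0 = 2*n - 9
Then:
No Solution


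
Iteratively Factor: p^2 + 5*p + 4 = (p + 1)*(p + 4)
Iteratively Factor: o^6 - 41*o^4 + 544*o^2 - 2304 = (o - 4)*(o^5 + 4*o^4 - 25*o^3 - 100*o^2 + 144*o + 576) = (o - 4)^2*(o^4 + 8*o^3 + 7*o^2 - 72*o - 144) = (o - 4)^2*(o + 3)*(o^3 + 5*o^2 - 8*o - 48) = (o - 4)^2*(o + 3)*(o + 4)*(o^2 + o - 12) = (o - 4)^2*(o - 3)*(o + 3)*(o + 4)*(o + 4)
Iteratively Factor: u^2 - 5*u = (u)*(u - 5)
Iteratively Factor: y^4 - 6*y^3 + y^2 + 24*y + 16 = (y + 1)*(y^3 - 7*y^2 + 8*y + 16) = (y + 1)^2*(y^2 - 8*y + 16) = (y - 4)*(y + 1)^2*(y - 4)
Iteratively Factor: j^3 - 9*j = (j)*(j^2 - 9) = j*(j + 3)*(j - 3)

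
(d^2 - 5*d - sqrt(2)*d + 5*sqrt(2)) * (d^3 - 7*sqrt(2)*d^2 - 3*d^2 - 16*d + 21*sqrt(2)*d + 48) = d^5 - 8*sqrt(2)*d^4 - 8*d^4 + 13*d^3 + 64*sqrt(2)*d^3 - 104*sqrt(2)*d^2 + 16*d^2 - 128*sqrt(2)*d - 30*d + 240*sqrt(2)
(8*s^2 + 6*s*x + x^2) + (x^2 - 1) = 8*s^2 + 6*s*x + 2*x^2 - 1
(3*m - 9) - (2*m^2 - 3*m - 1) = -2*m^2 + 6*m - 8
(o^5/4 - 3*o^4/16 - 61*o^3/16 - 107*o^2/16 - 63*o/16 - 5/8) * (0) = 0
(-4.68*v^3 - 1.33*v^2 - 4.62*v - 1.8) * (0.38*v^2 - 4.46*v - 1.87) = -1.7784*v^5 + 20.3674*v^4 + 12.9278*v^3 + 22.4083*v^2 + 16.6674*v + 3.366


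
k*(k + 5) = k^2 + 5*k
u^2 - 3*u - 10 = (u - 5)*(u + 2)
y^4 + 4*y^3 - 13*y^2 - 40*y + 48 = (y - 3)*(y - 1)*(y + 4)^2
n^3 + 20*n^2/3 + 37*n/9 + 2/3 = (n + 1/3)^2*(n + 6)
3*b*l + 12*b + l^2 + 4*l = (3*b + l)*(l + 4)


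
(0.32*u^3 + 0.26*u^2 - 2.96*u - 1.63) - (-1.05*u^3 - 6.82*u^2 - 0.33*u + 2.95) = 1.37*u^3 + 7.08*u^2 - 2.63*u - 4.58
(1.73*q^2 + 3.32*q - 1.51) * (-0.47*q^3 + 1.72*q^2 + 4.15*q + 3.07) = -0.8131*q^5 + 1.4152*q^4 + 13.5996*q^3 + 16.4919*q^2 + 3.9259*q - 4.6357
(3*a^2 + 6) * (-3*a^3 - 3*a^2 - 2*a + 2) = -9*a^5 - 9*a^4 - 24*a^3 - 12*a^2 - 12*a + 12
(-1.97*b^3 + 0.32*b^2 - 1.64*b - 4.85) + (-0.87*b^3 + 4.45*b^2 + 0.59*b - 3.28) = -2.84*b^3 + 4.77*b^2 - 1.05*b - 8.13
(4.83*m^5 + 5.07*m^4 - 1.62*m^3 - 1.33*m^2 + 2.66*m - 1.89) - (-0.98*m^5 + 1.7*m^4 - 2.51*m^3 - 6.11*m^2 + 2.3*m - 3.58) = 5.81*m^5 + 3.37*m^4 + 0.89*m^3 + 4.78*m^2 + 0.36*m + 1.69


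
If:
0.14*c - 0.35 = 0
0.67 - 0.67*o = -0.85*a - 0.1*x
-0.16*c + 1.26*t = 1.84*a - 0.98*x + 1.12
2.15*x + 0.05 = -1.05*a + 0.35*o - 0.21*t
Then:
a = 0.0511338857392063 - 2.11960313999128*x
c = 2.50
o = 1.06487134757959 - 2.53979502834714*x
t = 1.28102091250805 - 3.87307125205075*x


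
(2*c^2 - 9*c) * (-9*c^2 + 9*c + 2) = -18*c^4 + 99*c^3 - 77*c^2 - 18*c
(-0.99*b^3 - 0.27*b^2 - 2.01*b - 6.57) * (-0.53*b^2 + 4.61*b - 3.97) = 0.5247*b^5 - 4.4208*b^4 + 3.7509*b^3 - 4.7121*b^2 - 22.308*b + 26.0829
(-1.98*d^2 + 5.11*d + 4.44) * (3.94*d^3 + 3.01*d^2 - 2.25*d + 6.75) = -7.8012*d^5 + 14.1736*d^4 + 37.3297*d^3 - 11.4981*d^2 + 24.5025*d + 29.97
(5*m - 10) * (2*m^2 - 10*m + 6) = 10*m^3 - 70*m^2 + 130*m - 60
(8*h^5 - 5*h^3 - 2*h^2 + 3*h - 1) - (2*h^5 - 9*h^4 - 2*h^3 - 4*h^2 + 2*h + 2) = 6*h^5 + 9*h^4 - 3*h^3 + 2*h^2 + h - 3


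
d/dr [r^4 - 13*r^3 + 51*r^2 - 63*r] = 4*r^3 - 39*r^2 + 102*r - 63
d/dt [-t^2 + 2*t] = 2 - 2*t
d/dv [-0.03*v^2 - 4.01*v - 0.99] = -0.06*v - 4.01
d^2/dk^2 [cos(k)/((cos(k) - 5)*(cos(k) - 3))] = (-8*(1 - cos(k)^2)^2 - cos(k)^5 + 92*cos(k)^3 - 136*cos(k)^2 - 315*cos(k) + 248)/((cos(k) - 5)^3*(cos(k) - 3)^3)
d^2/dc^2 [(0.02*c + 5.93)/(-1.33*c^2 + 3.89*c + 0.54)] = ((0.02*c + 5.93)*(2.66*c - 3.89)*(5.32*c - 7.78) + (0.1596*c + 15.6182)*(-1.33*c^2 + 3.89*c + 0.54))/(-1.33*c^2 + 3.89*c + 0.54)^3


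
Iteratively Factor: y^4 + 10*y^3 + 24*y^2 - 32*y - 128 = (y + 4)*(y^3 + 6*y^2 - 32) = (y - 2)*(y + 4)*(y^2 + 8*y + 16) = (y - 2)*(y + 4)^2*(y + 4)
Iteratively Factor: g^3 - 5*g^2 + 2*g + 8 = (g - 2)*(g^2 - 3*g - 4) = (g - 4)*(g - 2)*(g + 1)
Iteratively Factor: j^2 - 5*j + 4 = (j - 1)*(j - 4)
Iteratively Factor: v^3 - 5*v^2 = (v)*(v^2 - 5*v) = v*(v - 5)*(v)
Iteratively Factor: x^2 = (x)*(x)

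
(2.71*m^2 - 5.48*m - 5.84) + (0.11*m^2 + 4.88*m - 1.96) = 2.82*m^2 - 0.600000000000001*m - 7.8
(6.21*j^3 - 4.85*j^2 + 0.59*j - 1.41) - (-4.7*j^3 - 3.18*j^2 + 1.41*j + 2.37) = 10.91*j^3 - 1.67*j^2 - 0.82*j - 3.78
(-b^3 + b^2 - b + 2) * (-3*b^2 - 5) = 3*b^5 - 3*b^4 + 8*b^3 - 11*b^2 + 5*b - 10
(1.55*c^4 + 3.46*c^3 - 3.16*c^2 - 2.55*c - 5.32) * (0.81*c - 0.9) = 1.2555*c^5 + 1.4076*c^4 - 5.6736*c^3 + 0.7785*c^2 - 2.0142*c + 4.788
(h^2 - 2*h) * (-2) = -2*h^2 + 4*h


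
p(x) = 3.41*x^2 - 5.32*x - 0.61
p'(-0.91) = -11.53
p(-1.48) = 14.73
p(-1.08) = 9.11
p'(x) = 6.82*x - 5.32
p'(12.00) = 76.52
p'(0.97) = 1.30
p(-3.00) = 46.04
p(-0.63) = 4.10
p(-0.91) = 7.06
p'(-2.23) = -20.53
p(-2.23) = 28.21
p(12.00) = 426.59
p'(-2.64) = -23.32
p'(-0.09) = -5.93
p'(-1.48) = -15.41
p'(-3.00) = -25.78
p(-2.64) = 37.20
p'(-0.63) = -9.62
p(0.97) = -2.56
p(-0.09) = -0.10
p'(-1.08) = -12.69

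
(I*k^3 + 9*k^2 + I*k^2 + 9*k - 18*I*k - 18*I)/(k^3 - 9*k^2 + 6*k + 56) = (I*k^3 + k^2*(9 + I) + k*(9 - 18*I) - 18*I)/(k^3 - 9*k^2 + 6*k + 56)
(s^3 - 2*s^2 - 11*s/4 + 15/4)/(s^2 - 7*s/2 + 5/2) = s + 3/2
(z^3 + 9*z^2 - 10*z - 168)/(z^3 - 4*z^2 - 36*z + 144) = (z + 7)/(z - 6)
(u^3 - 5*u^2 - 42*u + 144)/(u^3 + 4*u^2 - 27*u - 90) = (u^2 - 11*u + 24)/(u^2 - 2*u - 15)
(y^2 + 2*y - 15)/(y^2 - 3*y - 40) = (y - 3)/(y - 8)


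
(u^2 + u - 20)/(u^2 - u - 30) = (u - 4)/(u - 6)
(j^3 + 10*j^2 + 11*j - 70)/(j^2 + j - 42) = (j^2 + 3*j - 10)/(j - 6)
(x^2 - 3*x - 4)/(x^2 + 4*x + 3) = (x - 4)/(x + 3)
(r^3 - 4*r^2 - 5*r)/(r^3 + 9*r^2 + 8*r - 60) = r*(r^2 - 4*r - 5)/(r^3 + 9*r^2 + 8*r - 60)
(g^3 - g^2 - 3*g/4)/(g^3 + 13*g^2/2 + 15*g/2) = (4*g^2 - 4*g - 3)/(2*(2*g^2 + 13*g + 15))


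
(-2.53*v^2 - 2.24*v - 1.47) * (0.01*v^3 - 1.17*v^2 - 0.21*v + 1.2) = -0.0253*v^5 + 2.9377*v^4 + 3.1374*v^3 - 0.8457*v^2 - 2.3793*v - 1.764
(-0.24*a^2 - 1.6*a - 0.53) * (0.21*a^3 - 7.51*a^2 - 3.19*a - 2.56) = -0.0504*a^5 + 1.4664*a^4 + 12.6703*a^3 + 9.6987*a^2 + 5.7867*a + 1.3568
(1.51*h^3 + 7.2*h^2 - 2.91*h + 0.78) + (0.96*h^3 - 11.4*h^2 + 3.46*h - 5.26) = 2.47*h^3 - 4.2*h^2 + 0.55*h - 4.48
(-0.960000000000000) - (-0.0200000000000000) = -0.940000000000000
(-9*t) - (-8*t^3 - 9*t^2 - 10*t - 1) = 8*t^3 + 9*t^2 + t + 1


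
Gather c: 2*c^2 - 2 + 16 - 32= 2*c^2 - 18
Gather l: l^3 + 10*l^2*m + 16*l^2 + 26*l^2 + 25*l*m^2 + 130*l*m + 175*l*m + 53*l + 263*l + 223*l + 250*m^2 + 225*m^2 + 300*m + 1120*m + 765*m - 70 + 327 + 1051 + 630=l^3 + l^2*(10*m + 42) + l*(25*m^2 + 305*m + 539) + 475*m^2 + 2185*m + 1938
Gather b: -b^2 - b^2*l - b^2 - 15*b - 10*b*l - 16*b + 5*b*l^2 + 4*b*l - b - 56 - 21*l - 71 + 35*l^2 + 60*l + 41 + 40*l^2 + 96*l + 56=b^2*(-l - 2) + b*(5*l^2 - 6*l - 32) + 75*l^2 + 135*l - 30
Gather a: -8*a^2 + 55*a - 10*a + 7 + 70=-8*a^2 + 45*a + 77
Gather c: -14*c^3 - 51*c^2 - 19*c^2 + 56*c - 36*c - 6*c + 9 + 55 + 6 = -14*c^3 - 70*c^2 + 14*c + 70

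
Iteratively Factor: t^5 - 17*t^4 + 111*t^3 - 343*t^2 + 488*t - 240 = (t - 1)*(t^4 - 16*t^3 + 95*t^2 - 248*t + 240) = (t - 4)*(t - 1)*(t^3 - 12*t^2 + 47*t - 60) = (t - 4)*(t - 3)*(t - 1)*(t^2 - 9*t + 20) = (t - 4)^2*(t - 3)*(t - 1)*(t - 5)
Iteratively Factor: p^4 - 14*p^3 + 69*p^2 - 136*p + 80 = (p - 5)*(p^3 - 9*p^2 + 24*p - 16) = (p - 5)*(p - 4)*(p^2 - 5*p + 4) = (p - 5)*(p - 4)*(p - 1)*(p - 4)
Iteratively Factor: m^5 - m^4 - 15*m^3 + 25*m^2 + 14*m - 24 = (m - 3)*(m^4 + 2*m^3 - 9*m^2 - 2*m + 8) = (m - 3)*(m - 2)*(m^3 + 4*m^2 - m - 4) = (m - 3)*(m - 2)*(m + 4)*(m^2 - 1) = (m - 3)*(m - 2)*(m + 1)*(m + 4)*(m - 1)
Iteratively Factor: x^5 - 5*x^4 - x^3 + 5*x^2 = (x - 1)*(x^4 - 4*x^3 - 5*x^2) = x*(x - 1)*(x^3 - 4*x^2 - 5*x) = x^2*(x - 1)*(x^2 - 4*x - 5) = x^2*(x - 1)*(x + 1)*(x - 5)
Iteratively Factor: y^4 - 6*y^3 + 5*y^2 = (y)*(y^3 - 6*y^2 + 5*y) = y*(y - 1)*(y^2 - 5*y) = y^2*(y - 1)*(y - 5)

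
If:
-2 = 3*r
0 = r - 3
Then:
No Solution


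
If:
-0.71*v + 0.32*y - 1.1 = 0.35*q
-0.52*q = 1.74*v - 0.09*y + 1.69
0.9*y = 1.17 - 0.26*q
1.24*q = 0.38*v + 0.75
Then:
No Solution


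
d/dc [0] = 0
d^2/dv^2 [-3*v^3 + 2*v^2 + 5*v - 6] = 4 - 18*v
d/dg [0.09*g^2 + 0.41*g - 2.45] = 0.18*g + 0.41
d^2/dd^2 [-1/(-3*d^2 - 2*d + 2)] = 2*(-9*d^2 - 6*d + 4*(3*d + 1)^2 + 6)/(3*d^2 + 2*d - 2)^3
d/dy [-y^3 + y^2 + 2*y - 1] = -3*y^2 + 2*y + 2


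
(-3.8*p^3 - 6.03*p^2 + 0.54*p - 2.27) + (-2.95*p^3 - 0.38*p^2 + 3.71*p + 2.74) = -6.75*p^3 - 6.41*p^2 + 4.25*p + 0.47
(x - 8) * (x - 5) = x^2 - 13*x + 40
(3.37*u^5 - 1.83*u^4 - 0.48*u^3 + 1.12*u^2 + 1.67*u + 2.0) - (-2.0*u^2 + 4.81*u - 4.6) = 3.37*u^5 - 1.83*u^4 - 0.48*u^3 + 3.12*u^2 - 3.14*u + 6.6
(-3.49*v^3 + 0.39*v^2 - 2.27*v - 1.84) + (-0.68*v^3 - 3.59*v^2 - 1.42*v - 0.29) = -4.17*v^3 - 3.2*v^2 - 3.69*v - 2.13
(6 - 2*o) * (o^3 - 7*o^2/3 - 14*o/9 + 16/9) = -2*o^4 + 32*o^3/3 - 98*o^2/9 - 116*o/9 + 32/3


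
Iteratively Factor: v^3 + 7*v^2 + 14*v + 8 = (v + 4)*(v^2 + 3*v + 2) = (v + 2)*(v + 4)*(v + 1)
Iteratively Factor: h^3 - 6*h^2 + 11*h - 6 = (h - 3)*(h^2 - 3*h + 2) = (h - 3)*(h - 2)*(h - 1)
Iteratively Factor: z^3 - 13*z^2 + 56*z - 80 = (z - 5)*(z^2 - 8*z + 16) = (z - 5)*(z - 4)*(z - 4)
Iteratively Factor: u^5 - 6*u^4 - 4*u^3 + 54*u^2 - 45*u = (u - 5)*(u^4 - u^3 - 9*u^2 + 9*u) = (u - 5)*(u - 1)*(u^3 - 9*u) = (u - 5)*(u - 1)*(u + 3)*(u^2 - 3*u) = u*(u - 5)*(u - 1)*(u + 3)*(u - 3)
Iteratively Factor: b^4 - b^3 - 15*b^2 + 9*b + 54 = (b - 3)*(b^3 + 2*b^2 - 9*b - 18) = (b - 3)*(b + 2)*(b^2 - 9) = (b - 3)^2*(b + 2)*(b + 3)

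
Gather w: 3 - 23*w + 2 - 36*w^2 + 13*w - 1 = -36*w^2 - 10*w + 4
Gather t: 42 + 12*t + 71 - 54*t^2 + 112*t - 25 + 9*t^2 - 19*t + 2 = -45*t^2 + 105*t + 90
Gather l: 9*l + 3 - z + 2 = 9*l - z + 5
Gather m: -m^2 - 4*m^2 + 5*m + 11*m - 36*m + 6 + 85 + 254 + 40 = -5*m^2 - 20*m + 385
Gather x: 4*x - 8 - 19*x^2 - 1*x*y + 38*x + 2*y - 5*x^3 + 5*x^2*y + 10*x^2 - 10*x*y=-5*x^3 + x^2*(5*y - 9) + x*(42 - 11*y) + 2*y - 8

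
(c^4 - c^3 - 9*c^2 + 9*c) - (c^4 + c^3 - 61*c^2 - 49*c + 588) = -2*c^3 + 52*c^2 + 58*c - 588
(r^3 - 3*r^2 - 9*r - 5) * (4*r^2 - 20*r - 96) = 4*r^5 - 32*r^4 - 72*r^3 + 448*r^2 + 964*r + 480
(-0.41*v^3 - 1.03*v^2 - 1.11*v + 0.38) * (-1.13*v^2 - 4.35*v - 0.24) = 0.4633*v^5 + 2.9474*v^4 + 5.8332*v^3 + 4.6463*v^2 - 1.3866*v - 0.0912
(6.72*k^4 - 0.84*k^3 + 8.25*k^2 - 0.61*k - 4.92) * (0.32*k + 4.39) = 2.1504*k^5 + 29.232*k^4 - 1.0476*k^3 + 36.0223*k^2 - 4.2523*k - 21.5988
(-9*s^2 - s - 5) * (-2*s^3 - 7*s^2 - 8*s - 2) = 18*s^5 + 65*s^4 + 89*s^3 + 61*s^2 + 42*s + 10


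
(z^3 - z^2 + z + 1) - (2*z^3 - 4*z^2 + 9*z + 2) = -z^3 + 3*z^2 - 8*z - 1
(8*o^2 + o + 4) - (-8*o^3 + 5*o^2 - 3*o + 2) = 8*o^3 + 3*o^2 + 4*o + 2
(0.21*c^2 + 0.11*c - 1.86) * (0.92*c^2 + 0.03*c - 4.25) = 0.1932*c^4 + 0.1075*c^3 - 2.6004*c^2 - 0.5233*c + 7.905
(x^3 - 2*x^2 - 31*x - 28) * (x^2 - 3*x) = x^5 - 5*x^4 - 25*x^3 + 65*x^2 + 84*x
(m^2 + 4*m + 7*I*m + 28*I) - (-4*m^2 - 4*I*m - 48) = 5*m^2 + 4*m + 11*I*m + 48 + 28*I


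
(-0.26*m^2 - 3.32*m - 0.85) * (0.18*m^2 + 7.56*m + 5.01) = -0.0468*m^4 - 2.5632*m^3 - 26.5548*m^2 - 23.0592*m - 4.2585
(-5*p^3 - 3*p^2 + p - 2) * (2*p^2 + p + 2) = -10*p^5 - 11*p^4 - 11*p^3 - 9*p^2 - 4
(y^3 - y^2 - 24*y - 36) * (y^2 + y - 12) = y^5 - 37*y^3 - 48*y^2 + 252*y + 432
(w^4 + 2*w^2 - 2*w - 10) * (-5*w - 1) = -5*w^5 - w^4 - 10*w^3 + 8*w^2 + 52*w + 10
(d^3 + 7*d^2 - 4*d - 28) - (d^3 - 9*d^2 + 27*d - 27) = 16*d^2 - 31*d - 1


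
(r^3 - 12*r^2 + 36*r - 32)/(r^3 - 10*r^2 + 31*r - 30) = (r^2 - 10*r + 16)/(r^2 - 8*r + 15)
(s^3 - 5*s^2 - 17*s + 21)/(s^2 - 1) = (s^2 - 4*s - 21)/(s + 1)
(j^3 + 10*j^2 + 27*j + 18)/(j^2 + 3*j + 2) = (j^2 + 9*j + 18)/(j + 2)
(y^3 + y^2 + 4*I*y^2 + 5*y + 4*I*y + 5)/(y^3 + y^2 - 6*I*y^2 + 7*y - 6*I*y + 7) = (y^2 + 4*I*y + 5)/(y^2 - 6*I*y + 7)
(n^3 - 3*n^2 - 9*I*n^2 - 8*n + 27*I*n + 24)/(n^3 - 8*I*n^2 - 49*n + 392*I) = (n^2 - n*(3 + I) + 3*I)/(n^2 - 49)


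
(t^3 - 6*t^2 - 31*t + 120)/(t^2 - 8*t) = t + 2 - 15/t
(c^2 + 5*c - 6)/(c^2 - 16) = (c^2 + 5*c - 6)/(c^2 - 16)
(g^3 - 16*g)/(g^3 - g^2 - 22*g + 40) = g*(g + 4)/(g^2 + 3*g - 10)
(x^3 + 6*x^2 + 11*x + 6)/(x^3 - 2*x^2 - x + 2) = (x^2 + 5*x + 6)/(x^2 - 3*x + 2)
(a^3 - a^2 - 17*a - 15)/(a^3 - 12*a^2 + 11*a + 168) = (a^2 - 4*a - 5)/(a^2 - 15*a + 56)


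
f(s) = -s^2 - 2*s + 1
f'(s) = -2*s - 2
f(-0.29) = 1.50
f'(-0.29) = -1.42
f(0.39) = 0.07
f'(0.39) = -2.78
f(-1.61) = 1.63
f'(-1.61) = 1.22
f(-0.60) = 1.84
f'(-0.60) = -0.80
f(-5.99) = -22.90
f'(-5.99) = 9.98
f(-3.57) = -4.60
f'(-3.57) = 5.14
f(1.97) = -6.82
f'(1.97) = -5.94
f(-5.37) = -17.10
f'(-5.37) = 8.74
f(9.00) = -98.00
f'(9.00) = -20.00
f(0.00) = 1.00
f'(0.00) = -2.00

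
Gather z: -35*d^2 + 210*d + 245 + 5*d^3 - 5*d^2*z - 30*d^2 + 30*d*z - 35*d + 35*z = 5*d^3 - 65*d^2 + 175*d + z*(-5*d^2 + 30*d + 35) + 245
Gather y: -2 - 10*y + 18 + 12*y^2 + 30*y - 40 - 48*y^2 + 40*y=-36*y^2 + 60*y - 24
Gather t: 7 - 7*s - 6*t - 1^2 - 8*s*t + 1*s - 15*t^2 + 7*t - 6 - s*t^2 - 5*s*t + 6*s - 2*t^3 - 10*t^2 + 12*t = -2*t^3 + t^2*(-s - 25) + t*(13 - 13*s)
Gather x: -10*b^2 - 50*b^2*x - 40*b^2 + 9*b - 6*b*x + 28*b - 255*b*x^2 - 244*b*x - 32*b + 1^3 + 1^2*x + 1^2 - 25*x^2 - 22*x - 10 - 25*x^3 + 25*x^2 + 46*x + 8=-50*b^2 - 255*b*x^2 + 5*b - 25*x^3 + x*(-50*b^2 - 250*b + 25)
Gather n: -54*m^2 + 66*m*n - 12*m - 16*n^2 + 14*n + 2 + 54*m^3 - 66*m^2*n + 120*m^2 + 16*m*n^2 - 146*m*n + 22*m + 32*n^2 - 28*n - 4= 54*m^3 + 66*m^2 + 10*m + n^2*(16*m + 16) + n*(-66*m^2 - 80*m - 14) - 2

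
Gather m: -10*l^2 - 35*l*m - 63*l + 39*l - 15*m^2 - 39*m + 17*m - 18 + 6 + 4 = -10*l^2 - 24*l - 15*m^2 + m*(-35*l - 22) - 8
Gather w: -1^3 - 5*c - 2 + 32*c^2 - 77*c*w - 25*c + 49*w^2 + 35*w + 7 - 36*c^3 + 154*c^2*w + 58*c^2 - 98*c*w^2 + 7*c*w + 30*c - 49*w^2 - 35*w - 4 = -36*c^3 + 90*c^2 - 98*c*w^2 + w*(154*c^2 - 70*c)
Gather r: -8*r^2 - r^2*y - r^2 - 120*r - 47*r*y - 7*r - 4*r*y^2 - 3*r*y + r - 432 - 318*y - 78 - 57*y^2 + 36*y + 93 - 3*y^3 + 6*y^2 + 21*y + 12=r^2*(-y - 9) + r*(-4*y^2 - 50*y - 126) - 3*y^3 - 51*y^2 - 261*y - 405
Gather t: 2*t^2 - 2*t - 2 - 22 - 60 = 2*t^2 - 2*t - 84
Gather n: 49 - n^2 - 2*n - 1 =-n^2 - 2*n + 48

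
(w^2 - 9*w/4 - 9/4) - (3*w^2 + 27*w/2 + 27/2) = -2*w^2 - 63*w/4 - 63/4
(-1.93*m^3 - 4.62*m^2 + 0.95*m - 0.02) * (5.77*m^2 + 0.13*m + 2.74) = -11.1361*m^5 - 26.9083*m^4 - 0.407300000000001*m^3 - 12.6507*m^2 + 2.6004*m - 0.0548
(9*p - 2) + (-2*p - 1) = 7*p - 3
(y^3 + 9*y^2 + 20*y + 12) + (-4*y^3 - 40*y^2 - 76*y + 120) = -3*y^3 - 31*y^2 - 56*y + 132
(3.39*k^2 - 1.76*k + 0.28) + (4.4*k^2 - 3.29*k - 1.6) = 7.79*k^2 - 5.05*k - 1.32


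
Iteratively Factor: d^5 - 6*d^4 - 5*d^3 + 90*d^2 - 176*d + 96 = (d - 3)*(d^4 - 3*d^3 - 14*d^2 + 48*d - 32) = (d - 4)*(d - 3)*(d^3 + d^2 - 10*d + 8) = (d - 4)*(d - 3)*(d + 4)*(d^2 - 3*d + 2) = (d - 4)*(d - 3)*(d - 1)*(d + 4)*(d - 2)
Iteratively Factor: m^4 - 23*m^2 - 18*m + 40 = (m - 5)*(m^3 + 5*m^2 + 2*m - 8) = (m - 5)*(m - 1)*(m^2 + 6*m + 8) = (m - 5)*(m - 1)*(m + 2)*(m + 4)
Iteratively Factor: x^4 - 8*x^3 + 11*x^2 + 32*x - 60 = (x - 5)*(x^3 - 3*x^2 - 4*x + 12) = (x - 5)*(x - 2)*(x^2 - x - 6) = (x - 5)*(x - 2)*(x + 2)*(x - 3)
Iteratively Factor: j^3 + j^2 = (j + 1)*(j^2) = j*(j + 1)*(j)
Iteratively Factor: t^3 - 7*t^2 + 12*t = (t - 3)*(t^2 - 4*t) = t*(t - 3)*(t - 4)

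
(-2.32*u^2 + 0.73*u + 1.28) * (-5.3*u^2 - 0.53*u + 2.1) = 12.296*u^4 - 2.6394*u^3 - 12.0429*u^2 + 0.8546*u + 2.688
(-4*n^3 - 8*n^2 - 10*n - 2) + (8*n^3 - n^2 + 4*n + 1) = 4*n^3 - 9*n^2 - 6*n - 1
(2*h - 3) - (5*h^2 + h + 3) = -5*h^2 + h - 6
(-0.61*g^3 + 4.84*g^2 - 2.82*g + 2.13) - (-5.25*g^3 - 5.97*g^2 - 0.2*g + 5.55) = 4.64*g^3 + 10.81*g^2 - 2.62*g - 3.42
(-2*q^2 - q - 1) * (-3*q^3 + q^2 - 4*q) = 6*q^5 + q^4 + 10*q^3 + 3*q^2 + 4*q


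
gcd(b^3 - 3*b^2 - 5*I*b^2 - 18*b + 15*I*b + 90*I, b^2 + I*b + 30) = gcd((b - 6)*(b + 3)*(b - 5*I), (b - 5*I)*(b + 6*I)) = b - 5*I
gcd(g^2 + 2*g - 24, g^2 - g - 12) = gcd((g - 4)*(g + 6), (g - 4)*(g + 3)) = g - 4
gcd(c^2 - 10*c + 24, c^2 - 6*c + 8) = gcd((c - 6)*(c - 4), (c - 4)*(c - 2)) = c - 4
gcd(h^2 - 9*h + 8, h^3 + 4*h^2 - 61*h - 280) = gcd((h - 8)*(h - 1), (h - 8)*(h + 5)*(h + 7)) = h - 8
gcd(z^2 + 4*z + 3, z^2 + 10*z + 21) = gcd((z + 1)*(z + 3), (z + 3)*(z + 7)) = z + 3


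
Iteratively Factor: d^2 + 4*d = (d + 4)*(d)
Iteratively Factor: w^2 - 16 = (w + 4)*(w - 4)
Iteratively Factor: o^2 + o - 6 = (o - 2)*(o + 3)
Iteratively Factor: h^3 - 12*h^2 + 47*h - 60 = (h - 5)*(h^2 - 7*h + 12) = (h - 5)*(h - 3)*(h - 4)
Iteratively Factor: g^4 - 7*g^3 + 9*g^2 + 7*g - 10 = (g - 5)*(g^3 - 2*g^2 - g + 2) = (g - 5)*(g + 1)*(g^2 - 3*g + 2) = (g - 5)*(g - 1)*(g + 1)*(g - 2)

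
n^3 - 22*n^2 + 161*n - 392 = (n - 8)*(n - 7)^2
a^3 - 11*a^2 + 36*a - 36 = (a - 6)*(a - 3)*(a - 2)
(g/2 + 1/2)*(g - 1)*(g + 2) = g^3/2 + g^2 - g/2 - 1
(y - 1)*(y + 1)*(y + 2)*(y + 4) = y^4 + 6*y^3 + 7*y^2 - 6*y - 8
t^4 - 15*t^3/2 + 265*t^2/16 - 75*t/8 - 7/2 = (t - 4)*(t - 2)*(t - 7/4)*(t + 1/4)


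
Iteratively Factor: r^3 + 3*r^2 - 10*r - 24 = (r + 4)*(r^2 - r - 6) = (r - 3)*(r + 4)*(r + 2)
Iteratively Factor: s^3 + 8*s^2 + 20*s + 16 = (s + 2)*(s^2 + 6*s + 8) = (s + 2)^2*(s + 4)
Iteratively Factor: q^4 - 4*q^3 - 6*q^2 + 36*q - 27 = (q - 1)*(q^3 - 3*q^2 - 9*q + 27) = (q - 1)*(q + 3)*(q^2 - 6*q + 9) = (q - 3)*(q - 1)*(q + 3)*(q - 3)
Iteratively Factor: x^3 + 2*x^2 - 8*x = (x - 2)*(x^2 + 4*x) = x*(x - 2)*(x + 4)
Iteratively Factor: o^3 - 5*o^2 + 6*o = (o - 2)*(o^2 - 3*o) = (o - 3)*(o - 2)*(o)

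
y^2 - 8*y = y*(y - 8)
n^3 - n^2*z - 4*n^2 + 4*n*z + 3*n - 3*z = (n - 3)*(n - 1)*(n - z)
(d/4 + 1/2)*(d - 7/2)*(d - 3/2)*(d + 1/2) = d^4/4 - 5*d^3/8 - 25*d^2/16 + 65*d/32 + 21/16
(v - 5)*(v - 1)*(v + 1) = v^3 - 5*v^2 - v + 5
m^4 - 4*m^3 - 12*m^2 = m^2*(m - 6)*(m + 2)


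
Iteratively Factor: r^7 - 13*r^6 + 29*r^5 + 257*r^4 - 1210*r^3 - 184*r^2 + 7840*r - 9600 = (r - 5)*(r^6 - 8*r^5 - 11*r^4 + 202*r^3 - 200*r^2 - 1184*r + 1920) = (r - 5)*(r - 4)*(r^5 - 4*r^4 - 27*r^3 + 94*r^2 + 176*r - 480) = (r - 5)*(r - 4)^2*(r^4 - 27*r^2 - 14*r + 120) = (r - 5)*(r - 4)^2*(r + 3)*(r^3 - 3*r^2 - 18*r + 40) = (r - 5)*(r - 4)^2*(r + 3)*(r + 4)*(r^2 - 7*r + 10) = (r - 5)*(r - 4)^2*(r - 2)*(r + 3)*(r + 4)*(r - 5)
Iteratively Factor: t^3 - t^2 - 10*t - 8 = (t + 2)*(t^2 - 3*t - 4) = (t - 4)*(t + 2)*(t + 1)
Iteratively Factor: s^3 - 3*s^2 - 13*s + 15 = (s + 3)*(s^2 - 6*s + 5) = (s - 1)*(s + 3)*(s - 5)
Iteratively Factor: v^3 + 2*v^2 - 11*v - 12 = (v + 1)*(v^2 + v - 12) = (v + 1)*(v + 4)*(v - 3)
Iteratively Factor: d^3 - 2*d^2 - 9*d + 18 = (d - 2)*(d^2 - 9) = (d - 2)*(d + 3)*(d - 3)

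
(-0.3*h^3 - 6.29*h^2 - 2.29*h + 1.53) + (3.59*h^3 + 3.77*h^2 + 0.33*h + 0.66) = 3.29*h^3 - 2.52*h^2 - 1.96*h + 2.19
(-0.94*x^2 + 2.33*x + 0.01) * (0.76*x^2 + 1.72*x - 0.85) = -0.7144*x^4 + 0.154*x^3 + 4.8142*x^2 - 1.9633*x - 0.0085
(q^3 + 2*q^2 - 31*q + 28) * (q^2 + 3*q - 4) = q^5 + 5*q^4 - 29*q^3 - 73*q^2 + 208*q - 112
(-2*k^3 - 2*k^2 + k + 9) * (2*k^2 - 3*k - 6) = -4*k^5 + 2*k^4 + 20*k^3 + 27*k^2 - 33*k - 54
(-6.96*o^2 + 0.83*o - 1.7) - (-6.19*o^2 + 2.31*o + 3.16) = -0.77*o^2 - 1.48*o - 4.86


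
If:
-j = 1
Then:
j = -1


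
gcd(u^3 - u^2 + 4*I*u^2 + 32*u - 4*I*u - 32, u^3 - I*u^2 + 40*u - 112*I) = u - 4*I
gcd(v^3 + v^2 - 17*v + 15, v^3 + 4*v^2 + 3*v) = 1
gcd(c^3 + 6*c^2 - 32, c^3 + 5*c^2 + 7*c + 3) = 1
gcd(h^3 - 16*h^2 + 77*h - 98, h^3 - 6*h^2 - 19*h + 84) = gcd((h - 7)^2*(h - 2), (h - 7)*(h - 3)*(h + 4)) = h - 7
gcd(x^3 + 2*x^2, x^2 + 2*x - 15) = 1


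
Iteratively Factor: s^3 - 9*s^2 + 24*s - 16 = (s - 4)*(s^2 - 5*s + 4) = (s - 4)^2*(s - 1)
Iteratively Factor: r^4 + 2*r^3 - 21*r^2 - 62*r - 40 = (r + 1)*(r^3 + r^2 - 22*r - 40) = (r + 1)*(r + 4)*(r^2 - 3*r - 10) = (r - 5)*(r + 1)*(r + 4)*(r + 2)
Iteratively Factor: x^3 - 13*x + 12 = (x - 3)*(x^2 + 3*x - 4) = (x - 3)*(x - 1)*(x + 4)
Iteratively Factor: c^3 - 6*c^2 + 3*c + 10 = (c + 1)*(c^2 - 7*c + 10) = (c - 2)*(c + 1)*(c - 5)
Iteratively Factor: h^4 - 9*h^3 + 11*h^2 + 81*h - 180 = (h - 5)*(h^3 - 4*h^2 - 9*h + 36) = (h - 5)*(h + 3)*(h^2 - 7*h + 12) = (h - 5)*(h - 4)*(h + 3)*(h - 3)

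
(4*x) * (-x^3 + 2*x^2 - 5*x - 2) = -4*x^4 + 8*x^3 - 20*x^2 - 8*x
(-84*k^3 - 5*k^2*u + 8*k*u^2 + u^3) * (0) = 0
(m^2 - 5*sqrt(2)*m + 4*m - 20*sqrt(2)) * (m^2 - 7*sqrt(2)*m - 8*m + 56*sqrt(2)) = m^4 - 12*sqrt(2)*m^3 - 4*m^3 + 38*m^2 + 48*sqrt(2)*m^2 - 280*m + 384*sqrt(2)*m - 2240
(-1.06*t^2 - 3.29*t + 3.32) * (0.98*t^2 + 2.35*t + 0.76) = -1.0388*t^4 - 5.7152*t^3 - 5.2835*t^2 + 5.3016*t + 2.5232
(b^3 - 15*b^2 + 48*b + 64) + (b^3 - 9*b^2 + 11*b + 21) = 2*b^3 - 24*b^2 + 59*b + 85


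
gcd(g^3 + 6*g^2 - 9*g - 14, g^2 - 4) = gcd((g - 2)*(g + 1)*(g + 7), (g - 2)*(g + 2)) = g - 2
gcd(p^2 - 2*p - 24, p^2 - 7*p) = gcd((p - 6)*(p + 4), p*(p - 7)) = 1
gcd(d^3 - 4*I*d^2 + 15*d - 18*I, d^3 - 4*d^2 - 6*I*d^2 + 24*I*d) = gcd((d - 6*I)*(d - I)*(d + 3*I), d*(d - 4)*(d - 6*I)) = d - 6*I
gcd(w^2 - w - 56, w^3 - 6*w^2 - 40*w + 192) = w - 8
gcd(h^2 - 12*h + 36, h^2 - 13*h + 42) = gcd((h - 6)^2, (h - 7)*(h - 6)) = h - 6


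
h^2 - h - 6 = (h - 3)*(h + 2)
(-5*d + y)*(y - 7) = -5*d*y + 35*d + y^2 - 7*y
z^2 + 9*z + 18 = (z + 3)*(z + 6)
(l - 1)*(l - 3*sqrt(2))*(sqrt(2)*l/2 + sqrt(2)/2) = sqrt(2)*l^3/2 - 3*l^2 - sqrt(2)*l/2 + 3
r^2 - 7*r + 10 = (r - 5)*(r - 2)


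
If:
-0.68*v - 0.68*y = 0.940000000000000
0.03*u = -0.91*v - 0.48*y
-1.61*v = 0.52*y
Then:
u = 12.67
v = 0.66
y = -2.04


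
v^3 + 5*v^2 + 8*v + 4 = (v + 1)*(v + 2)^2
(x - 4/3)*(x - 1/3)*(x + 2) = x^3 + x^2/3 - 26*x/9 + 8/9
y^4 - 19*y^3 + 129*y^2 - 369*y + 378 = (y - 7)*(y - 6)*(y - 3)^2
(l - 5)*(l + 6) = l^2 + l - 30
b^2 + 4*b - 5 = (b - 1)*(b + 5)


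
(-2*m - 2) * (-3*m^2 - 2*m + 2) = 6*m^3 + 10*m^2 - 4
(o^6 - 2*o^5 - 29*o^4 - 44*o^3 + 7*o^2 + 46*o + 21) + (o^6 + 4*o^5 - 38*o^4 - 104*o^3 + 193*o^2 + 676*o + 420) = 2*o^6 + 2*o^5 - 67*o^4 - 148*o^3 + 200*o^2 + 722*o + 441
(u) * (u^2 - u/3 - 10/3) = u^3 - u^2/3 - 10*u/3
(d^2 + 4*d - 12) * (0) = 0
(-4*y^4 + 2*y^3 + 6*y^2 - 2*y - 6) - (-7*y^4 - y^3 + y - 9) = 3*y^4 + 3*y^3 + 6*y^2 - 3*y + 3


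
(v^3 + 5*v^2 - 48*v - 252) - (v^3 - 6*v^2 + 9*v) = 11*v^2 - 57*v - 252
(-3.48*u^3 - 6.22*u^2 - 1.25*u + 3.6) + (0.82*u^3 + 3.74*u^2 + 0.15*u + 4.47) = -2.66*u^3 - 2.48*u^2 - 1.1*u + 8.07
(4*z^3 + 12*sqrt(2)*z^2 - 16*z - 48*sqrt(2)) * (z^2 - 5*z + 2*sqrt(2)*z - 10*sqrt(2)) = 4*z^5 - 20*z^4 + 20*sqrt(2)*z^4 - 100*sqrt(2)*z^3 + 32*z^3 - 160*z^2 - 80*sqrt(2)*z^2 - 192*z + 400*sqrt(2)*z + 960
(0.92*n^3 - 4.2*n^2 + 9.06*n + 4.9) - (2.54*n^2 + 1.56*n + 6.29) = 0.92*n^3 - 6.74*n^2 + 7.5*n - 1.39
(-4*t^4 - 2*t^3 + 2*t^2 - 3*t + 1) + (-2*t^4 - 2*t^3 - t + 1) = -6*t^4 - 4*t^3 + 2*t^2 - 4*t + 2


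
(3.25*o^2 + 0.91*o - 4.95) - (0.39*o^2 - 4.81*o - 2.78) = 2.86*o^2 + 5.72*o - 2.17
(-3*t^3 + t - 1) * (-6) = 18*t^3 - 6*t + 6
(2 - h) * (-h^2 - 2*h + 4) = h^3 - 8*h + 8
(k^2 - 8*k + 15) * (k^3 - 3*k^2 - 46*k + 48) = k^5 - 11*k^4 - 7*k^3 + 371*k^2 - 1074*k + 720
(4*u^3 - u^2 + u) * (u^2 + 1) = 4*u^5 - u^4 + 5*u^3 - u^2 + u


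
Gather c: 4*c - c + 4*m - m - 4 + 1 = 3*c + 3*m - 3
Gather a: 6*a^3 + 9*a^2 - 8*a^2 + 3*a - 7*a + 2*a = 6*a^3 + a^2 - 2*a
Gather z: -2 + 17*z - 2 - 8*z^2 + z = -8*z^2 + 18*z - 4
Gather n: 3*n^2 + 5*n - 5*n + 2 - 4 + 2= 3*n^2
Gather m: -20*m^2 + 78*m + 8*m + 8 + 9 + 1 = -20*m^2 + 86*m + 18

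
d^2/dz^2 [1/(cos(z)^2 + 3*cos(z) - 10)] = (-4*sin(z)^4 + 51*sin(z)^2 - 75*cos(z)/4 - 9*cos(3*z)/4 - 9)/((cos(z) - 2)^3*(cos(z) + 5)^3)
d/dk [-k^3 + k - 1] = 1 - 3*k^2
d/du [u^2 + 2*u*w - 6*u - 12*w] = 2*u + 2*w - 6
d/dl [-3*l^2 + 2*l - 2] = 2 - 6*l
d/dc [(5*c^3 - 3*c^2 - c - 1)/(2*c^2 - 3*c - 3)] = 2*c*(5*c^3 - 15*c^2 - 17*c + 11)/(4*c^4 - 12*c^3 - 3*c^2 + 18*c + 9)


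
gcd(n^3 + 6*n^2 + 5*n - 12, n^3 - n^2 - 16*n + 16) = n^2 + 3*n - 4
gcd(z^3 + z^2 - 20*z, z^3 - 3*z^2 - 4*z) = z^2 - 4*z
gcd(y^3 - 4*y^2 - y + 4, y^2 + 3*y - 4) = y - 1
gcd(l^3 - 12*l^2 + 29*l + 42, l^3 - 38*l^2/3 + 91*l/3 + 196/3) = l - 7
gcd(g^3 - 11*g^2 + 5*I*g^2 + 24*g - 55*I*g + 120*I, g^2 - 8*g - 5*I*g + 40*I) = g - 8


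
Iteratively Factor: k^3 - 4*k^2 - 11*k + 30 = (k - 5)*(k^2 + k - 6) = (k - 5)*(k - 2)*(k + 3)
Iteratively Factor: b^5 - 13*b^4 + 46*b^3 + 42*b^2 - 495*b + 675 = (b - 3)*(b^4 - 10*b^3 + 16*b^2 + 90*b - 225) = (b - 5)*(b - 3)*(b^3 - 5*b^2 - 9*b + 45) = (b - 5)*(b - 3)*(b + 3)*(b^2 - 8*b + 15) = (b - 5)^2*(b - 3)*(b + 3)*(b - 3)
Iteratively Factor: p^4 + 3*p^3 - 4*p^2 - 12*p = (p + 2)*(p^3 + p^2 - 6*p) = (p + 2)*(p + 3)*(p^2 - 2*p) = p*(p + 2)*(p + 3)*(p - 2)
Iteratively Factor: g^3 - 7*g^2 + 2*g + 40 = (g - 5)*(g^2 - 2*g - 8) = (g - 5)*(g - 4)*(g + 2)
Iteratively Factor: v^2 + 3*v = (v + 3)*(v)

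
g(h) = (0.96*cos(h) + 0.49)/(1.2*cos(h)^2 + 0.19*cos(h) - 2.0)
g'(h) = (2.4*sin(h)*cos(h) + 0.19*sin(h))*(0.96*cos(h) + 0.49)/(1.2*cos(h)^2 + 0.19*cos(h) - 2.0)^2 - 0.96*sin(h)/(1.2*cos(h)^2 + 0.19*cos(h) - 2.0)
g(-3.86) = 0.16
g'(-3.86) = 0.55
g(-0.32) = -1.90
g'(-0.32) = -2.40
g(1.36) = -0.36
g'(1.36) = 0.62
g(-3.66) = 0.27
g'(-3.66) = 0.58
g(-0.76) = -0.96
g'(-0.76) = -1.58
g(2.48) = 0.19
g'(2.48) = 0.56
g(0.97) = -0.68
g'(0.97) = 1.10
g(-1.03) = -0.62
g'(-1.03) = -1.00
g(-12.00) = -1.32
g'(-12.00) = 2.12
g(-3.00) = 0.45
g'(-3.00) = -0.27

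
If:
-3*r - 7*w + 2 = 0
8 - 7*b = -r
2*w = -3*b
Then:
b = 52/21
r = 28/3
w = -26/7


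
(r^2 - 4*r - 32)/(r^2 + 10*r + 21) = (r^2 - 4*r - 32)/(r^2 + 10*r + 21)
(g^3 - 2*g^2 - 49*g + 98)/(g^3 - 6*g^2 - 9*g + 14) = (g^2 + 5*g - 14)/(g^2 + g - 2)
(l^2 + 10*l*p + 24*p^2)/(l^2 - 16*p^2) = (-l - 6*p)/(-l + 4*p)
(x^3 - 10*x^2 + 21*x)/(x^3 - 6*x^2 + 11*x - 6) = x*(x - 7)/(x^2 - 3*x + 2)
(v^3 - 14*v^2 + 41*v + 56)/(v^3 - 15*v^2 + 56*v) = (v + 1)/v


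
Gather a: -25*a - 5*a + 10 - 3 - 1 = 6 - 30*a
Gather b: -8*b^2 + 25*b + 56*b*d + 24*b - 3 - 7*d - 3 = -8*b^2 + b*(56*d + 49) - 7*d - 6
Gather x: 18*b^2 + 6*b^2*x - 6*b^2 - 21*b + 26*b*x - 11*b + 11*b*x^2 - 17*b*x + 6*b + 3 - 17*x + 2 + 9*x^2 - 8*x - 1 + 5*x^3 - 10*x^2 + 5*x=12*b^2 - 26*b + 5*x^3 + x^2*(11*b - 1) + x*(6*b^2 + 9*b - 20) + 4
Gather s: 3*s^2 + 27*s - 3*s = 3*s^2 + 24*s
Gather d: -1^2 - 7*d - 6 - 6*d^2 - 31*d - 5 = -6*d^2 - 38*d - 12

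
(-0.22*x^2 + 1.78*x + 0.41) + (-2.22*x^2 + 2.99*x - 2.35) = -2.44*x^2 + 4.77*x - 1.94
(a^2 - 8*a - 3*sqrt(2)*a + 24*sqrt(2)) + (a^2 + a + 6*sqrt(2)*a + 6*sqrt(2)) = 2*a^2 - 7*a + 3*sqrt(2)*a + 30*sqrt(2)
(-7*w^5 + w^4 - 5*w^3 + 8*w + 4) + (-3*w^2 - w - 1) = -7*w^5 + w^4 - 5*w^3 - 3*w^2 + 7*w + 3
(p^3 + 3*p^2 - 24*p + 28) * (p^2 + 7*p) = p^5 + 10*p^4 - 3*p^3 - 140*p^2 + 196*p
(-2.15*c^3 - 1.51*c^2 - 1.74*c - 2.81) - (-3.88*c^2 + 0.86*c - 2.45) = -2.15*c^3 + 2.37*c^2 - 2.6*c - 0.36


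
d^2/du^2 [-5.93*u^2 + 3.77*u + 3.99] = -11.8600000000000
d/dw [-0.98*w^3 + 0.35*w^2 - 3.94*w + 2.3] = -2.94*w^2 + 0.7*w - 3.94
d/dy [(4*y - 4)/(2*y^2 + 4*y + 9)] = 4*(2*y^2 + 4*y - 4*(y - 1)*(y + 1) + 9)/(2*y^2 + 4*y + 9)^2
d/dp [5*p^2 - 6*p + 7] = 10*p - 6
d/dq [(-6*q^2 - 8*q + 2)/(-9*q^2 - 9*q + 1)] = 2*(-9*q^2 + 12*q + 5)/(81*q^4 + 162*q^3 + 63*q^2 - 18*q + 1)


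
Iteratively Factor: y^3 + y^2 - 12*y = (y + 4)*(y^2 - 3*y) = (y - 3)*(y + 4)*(y)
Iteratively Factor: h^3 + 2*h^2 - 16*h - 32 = (h - 4)*(h^2 + 6*h + 8) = (h - 4)*(h + 2)*(h + 4)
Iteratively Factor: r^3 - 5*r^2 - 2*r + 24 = (r + 2)*(r^2 - 7*r + 12) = (r - 3)*(r + 2)*(r - 4)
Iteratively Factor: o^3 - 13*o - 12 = (o - 4)*(o^2 + 4*o + 3) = (o - 4)*(o + 3)*(o + 1)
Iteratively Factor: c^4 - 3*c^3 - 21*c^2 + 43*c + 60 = (c + 1)*(c^3 - 4*c^2 - 17*c + 60) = (c - 3)*(c + 1)*(c^2 - c - 20) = (c - 5)*(c - 3)*(c + 1)*(c + 4)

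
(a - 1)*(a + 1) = a^2 - 1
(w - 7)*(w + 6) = w^2 - w - 42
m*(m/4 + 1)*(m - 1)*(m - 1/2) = m^4/4 + 5*m^3/8 - 11*m^2/8 + m/2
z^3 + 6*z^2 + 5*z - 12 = (z - 1)*(z + 3)*(z + 4)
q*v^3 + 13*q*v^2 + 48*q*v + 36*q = (v + 6)^2*(q*v + q)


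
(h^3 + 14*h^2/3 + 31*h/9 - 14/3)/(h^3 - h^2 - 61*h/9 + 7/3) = (3*h^2 + 7*h - 6)/(3*h^2 - 10*h + 3)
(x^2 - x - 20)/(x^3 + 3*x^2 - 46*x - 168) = (x - 5)/(x^2 - x - 42)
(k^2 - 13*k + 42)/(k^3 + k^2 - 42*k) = (k - 7)/(k*(k + 7))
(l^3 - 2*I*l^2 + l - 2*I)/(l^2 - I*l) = l - I + 2/l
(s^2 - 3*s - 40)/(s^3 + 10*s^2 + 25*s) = (s - 8)/(s*(s + 5))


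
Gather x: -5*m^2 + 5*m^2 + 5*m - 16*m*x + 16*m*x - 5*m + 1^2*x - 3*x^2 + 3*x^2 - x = 0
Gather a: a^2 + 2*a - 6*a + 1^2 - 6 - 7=a^2 - 4*a - 12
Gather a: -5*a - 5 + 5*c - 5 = -5*a + 5*c - 10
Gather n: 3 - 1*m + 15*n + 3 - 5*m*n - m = -2*m + n*(15 - 5*m) + 6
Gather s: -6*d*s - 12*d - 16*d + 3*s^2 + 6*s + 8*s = -28*d + 3*s^2 + s*(14 - 6*d)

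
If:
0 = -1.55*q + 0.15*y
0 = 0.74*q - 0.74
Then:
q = 1.00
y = 10.33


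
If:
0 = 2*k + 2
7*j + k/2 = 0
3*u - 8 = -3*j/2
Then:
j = 1/14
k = -1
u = 221/84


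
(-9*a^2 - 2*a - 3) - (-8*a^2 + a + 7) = -a^2 - 3*a - 10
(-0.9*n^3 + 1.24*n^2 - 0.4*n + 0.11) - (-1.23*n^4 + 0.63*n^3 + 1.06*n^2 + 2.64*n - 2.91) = 1.23*n^4 - 1.53*n^3 + 0.18*n^2 - 3.04*n + 3.02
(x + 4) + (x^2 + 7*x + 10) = x^2 + 8*x + 14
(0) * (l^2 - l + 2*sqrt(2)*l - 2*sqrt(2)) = 0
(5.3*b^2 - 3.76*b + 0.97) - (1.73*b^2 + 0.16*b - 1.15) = 3.57*b^2 - 3.92*b + 2.12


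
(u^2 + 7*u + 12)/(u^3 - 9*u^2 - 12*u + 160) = (u + 3)/(u^2 - 13*u + 40)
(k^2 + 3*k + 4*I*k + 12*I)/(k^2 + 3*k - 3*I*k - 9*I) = (k + 4*I)/(k - 3*I)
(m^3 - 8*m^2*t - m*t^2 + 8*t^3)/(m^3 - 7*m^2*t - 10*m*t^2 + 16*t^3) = (m + t)/(m + 2*t)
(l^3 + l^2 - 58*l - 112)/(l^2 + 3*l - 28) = (l^2 - 6*l - 16)/(l - 4)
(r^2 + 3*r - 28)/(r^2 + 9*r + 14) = (r - 4)/(r + 2)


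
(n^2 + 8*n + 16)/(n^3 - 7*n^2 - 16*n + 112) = (n + 4)/(n^2 - 11*n + 28)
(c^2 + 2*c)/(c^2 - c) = (c + 2)/(c - 1)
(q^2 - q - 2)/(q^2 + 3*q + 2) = (q - 2)/(q + 2)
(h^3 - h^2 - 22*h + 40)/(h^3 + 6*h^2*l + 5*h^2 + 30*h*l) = (h^2 - 6*h + 8)/(h*(h + 6*l))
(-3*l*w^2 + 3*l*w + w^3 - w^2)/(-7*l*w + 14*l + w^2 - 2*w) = w*(3*l*w - 3*l - w^2 + w)/(7*l*w - 14*l - w^2 + 2*w)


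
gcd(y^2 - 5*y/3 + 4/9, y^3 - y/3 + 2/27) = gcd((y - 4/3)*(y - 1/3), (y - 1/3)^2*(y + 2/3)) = y - 1/3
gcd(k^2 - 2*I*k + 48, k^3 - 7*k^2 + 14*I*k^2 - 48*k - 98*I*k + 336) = k + 6*I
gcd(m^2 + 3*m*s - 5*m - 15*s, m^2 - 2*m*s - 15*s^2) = m + 3*s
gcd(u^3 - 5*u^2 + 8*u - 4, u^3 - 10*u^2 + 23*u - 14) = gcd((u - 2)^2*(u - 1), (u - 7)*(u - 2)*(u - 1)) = u^2 - 3*u + 2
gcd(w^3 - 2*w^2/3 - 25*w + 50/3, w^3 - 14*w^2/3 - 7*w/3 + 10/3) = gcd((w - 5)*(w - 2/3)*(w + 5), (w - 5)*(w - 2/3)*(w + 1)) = w^2 - 17*w/3 + 10/3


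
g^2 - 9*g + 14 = (g - 7)*(g - 2)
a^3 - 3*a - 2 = (a - 2)*(a + 1)^2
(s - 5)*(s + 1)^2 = s^3 - 3*s^2 - 9*s - 5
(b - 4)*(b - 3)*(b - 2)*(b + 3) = b^4 - 6*b^3 - b^2 + 54*b - 72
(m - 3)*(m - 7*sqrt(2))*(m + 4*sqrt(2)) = m^3 - 3*sqrt(2)*m^2 - 3*m^2 - 56*m + 9*sqrt(2)*m + 168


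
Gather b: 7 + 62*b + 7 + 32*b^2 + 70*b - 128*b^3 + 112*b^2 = -128*b^3 + 144*b^2 + 132*b + 14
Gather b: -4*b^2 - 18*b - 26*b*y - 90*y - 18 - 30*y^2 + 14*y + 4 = -4*b^2 + b*(-26*y - 18) - 30*y^2 - 76*y - 14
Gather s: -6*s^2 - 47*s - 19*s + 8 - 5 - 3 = -6*s^2 - 66*s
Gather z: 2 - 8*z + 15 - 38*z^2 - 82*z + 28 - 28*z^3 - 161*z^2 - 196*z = -28*z^3 - 199*z^2 - 286*z + 45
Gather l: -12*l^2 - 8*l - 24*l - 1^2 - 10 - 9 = -12*l^2 - 32*l - 20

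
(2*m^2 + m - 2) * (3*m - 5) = 6*m^3 - 7*m^2 - 11*m + 10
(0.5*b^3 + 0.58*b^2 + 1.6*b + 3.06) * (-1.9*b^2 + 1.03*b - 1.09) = -0.95*b^5 - 0.587*b^4 - 2.9876*b^3 - 4.7982*b^2 + 1.4078*b - 3.3354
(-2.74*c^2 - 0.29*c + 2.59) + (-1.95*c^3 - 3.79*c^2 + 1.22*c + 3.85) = -1.95*c^3 - 6.53*c^2 + 0.93*c + 6.44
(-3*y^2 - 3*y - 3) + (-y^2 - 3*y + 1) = -4*y^2 - 6*y - 2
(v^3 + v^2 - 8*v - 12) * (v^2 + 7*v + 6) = v^5 + 8*v^4 + 5*v^3 - 62*v^2 - 132*v - 72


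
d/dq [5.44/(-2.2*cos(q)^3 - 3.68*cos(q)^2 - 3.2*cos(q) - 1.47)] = (35.904*sin(q)^2 - 40.0384*cos(q) - 53.312)*sin(q)/(2.2*cos(q)^3 + 3.68*cos(q)^2 + 3.2*cos(q) + 1.47)^2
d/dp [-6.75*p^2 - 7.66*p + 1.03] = -13.5*p - 7.66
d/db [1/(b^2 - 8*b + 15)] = 2*(4 - b)/(b^2 - 8*b + 15)^2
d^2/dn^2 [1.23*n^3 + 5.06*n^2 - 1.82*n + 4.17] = 7.38*n + 10.12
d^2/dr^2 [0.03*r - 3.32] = 0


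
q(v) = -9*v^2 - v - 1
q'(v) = -18*v - 1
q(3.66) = -125.22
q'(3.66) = -66.88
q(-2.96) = -76.89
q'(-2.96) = 52.28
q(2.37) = -53.92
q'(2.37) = -43.66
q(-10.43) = -969.63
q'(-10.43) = 186.74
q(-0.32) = -1.60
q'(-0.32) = 4.76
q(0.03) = -1.04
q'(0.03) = -1.54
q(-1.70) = -25.31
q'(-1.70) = 29.60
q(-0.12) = -1.01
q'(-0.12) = 1.16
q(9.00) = -739.00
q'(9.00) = -163.00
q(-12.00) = -1285.00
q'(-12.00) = 215.00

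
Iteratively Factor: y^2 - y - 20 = (y - 5)*(y + 4)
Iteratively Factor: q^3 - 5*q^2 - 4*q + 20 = (q - 2)*(q^2 - 3*q - 10) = (q - 5)*(q - 2)*(q + 2)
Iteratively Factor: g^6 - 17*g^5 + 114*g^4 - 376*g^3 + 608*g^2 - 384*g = (g)*(g^5 - 17*g^4 + 114*g^3 - 376*g^2 + 608*g - 384) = g*(g - 4)*(g^4 - 13*g^3 + 62*g^2 - 128*g + 96) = g*(g - 4)*(g - 2)*(g^3 - 11*g^2 + 40*g - 48) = g*(g - 4)*(g - 3)*(g - 2)*(g^2 - 8*g + 16) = g*(g - 4)^2*(g - 3)*(g - 2)*(g - 4)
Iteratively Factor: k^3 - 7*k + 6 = (k + 3)*(k^2 - 3*k + 2) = (k - 1)*(k + 3)*(k - 2)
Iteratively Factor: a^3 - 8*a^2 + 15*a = (a - 5)*(a^2 - 3*a) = (a - 5)*(a - 3)*(a)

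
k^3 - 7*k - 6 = (k - 3)*(k + 1)*(k + 2)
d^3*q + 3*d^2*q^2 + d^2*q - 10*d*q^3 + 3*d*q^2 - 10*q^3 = (d - 2*q)*(d + 5*q)*(d*q + q)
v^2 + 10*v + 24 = (v + 4)*(v + 6)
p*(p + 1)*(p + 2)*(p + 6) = p^4 + 9*p^3 + 20*p^2 + 12*p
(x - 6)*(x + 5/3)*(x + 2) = x^3 - 7*x^2/3 - 56*x/3 - 20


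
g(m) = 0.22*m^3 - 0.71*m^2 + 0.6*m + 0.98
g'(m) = 0.66*m^2 - 1.42*m + 0.6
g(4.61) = 10.21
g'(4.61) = 8.08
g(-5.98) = -75.04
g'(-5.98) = 32.69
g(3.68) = 4.54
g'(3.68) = 4.31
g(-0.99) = -0.52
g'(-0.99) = 2.65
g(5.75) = 22.78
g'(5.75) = 14.26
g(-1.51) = -2.30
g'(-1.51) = 4.25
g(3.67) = 4.49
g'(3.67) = 4.28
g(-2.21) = -6.19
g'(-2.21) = 6.96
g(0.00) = 0.98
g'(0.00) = 0.60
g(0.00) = 0.98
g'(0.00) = 0.60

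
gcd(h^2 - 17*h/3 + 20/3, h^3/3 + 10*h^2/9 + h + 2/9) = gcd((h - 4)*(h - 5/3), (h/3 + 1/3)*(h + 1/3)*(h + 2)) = 1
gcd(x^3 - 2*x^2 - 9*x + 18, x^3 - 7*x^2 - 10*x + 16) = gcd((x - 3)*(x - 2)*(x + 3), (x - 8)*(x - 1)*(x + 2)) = 1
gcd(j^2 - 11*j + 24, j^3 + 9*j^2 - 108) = j - 3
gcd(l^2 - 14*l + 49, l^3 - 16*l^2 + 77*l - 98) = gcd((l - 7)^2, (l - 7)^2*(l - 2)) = l^2 - 14*l + 49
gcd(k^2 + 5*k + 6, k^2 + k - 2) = k + 2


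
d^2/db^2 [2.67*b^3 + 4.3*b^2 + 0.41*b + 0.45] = 16.02*b + 8.6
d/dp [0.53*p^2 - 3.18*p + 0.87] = 1.06*p - 3.18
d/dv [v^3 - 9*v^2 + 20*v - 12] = 3*v^2 - 18*v + 20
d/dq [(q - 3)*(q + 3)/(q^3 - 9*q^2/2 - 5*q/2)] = 2*(-2*q^4 + 49*q^2 - 162*q - 45)/(q^2*(4*q^4 - 36*q^3 + 61*q^2 + 90*q + 25))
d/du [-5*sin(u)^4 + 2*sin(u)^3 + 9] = 2*(3 - 10*sin(u))*sin(u)^2*cos(u)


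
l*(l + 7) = l^2 + 7*l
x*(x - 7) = x^2 - 7*x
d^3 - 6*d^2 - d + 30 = (d - 5)*(d - 3)*(d + 2)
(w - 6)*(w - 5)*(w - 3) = w^3 - 14*w^2 + 63*w - 90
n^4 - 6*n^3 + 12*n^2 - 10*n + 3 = (n - 3)*(n - 1)^3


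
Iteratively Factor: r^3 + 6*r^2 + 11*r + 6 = (r + 3)*(r^2 + 3*r + 2) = (r + 2)*(r + 3)*(r + 1)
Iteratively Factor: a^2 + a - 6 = (a + 3)*(a - 2)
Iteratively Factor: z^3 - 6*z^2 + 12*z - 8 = (z - 2)*(z^2 - 4*z + 4) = (z - 2)^2*(z - 2)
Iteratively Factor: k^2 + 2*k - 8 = (k - 2)*(k + 4)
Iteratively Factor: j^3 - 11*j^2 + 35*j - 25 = (j - 5)*(j^2 - 6*j + 5) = (j - 5)*(j - 1)*(j - 5)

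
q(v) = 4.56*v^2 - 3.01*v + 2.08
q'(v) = 9.12*v - 3.01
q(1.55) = 8.37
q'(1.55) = 11.13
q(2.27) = 18.74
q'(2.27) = 17.69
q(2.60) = 25.08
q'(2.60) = 20.70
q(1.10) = 4.29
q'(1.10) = 7.02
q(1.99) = 14.15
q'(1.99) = 15.14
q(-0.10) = 2.43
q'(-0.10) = -3.92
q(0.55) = 1.80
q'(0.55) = 2.01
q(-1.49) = 16.69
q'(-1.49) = -16.60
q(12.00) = 622.60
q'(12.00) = 106.43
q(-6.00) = 184.30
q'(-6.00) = -57.73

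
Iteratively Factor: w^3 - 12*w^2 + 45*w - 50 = (w - 5)*(w^2 - 7*w + 10) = (w - 5)^2*(w - 2)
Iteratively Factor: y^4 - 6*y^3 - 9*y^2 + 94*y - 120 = (y + 4)*(y^3 - 10*y^2 + 31*y - 30) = (y - 3)*(y + 4)*(y^2 - 7*y + 10) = (y - 5)*(y - 3)*(y + 4)*(y - 2)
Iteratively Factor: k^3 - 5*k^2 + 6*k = (k)*(k^2 - 5*k + 6) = k*(k - 3)*(k - 2)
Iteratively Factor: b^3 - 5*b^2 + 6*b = (b - 3)*(b^2 - 2*b) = (b - 3)*(b - 2)*(b)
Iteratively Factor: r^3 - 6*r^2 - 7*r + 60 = (r - 4)*(r^2 - 2*r - 15) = (r - 4)*(r + 3)*(r - 5)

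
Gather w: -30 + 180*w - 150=180*w - 180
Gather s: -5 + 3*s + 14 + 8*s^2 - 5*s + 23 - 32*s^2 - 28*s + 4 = -24*s^2 - 30*s + 36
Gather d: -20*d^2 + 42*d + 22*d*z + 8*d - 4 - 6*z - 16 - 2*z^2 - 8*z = -20*d^2 + d*(22*z + 50) - 2*z^2 - 14*z - 20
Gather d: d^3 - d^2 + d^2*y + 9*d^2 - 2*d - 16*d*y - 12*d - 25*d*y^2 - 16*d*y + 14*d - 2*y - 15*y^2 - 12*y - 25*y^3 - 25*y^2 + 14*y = d^3 + d^2*(y + 8) + d*(-25*y^2 - 32*y) - 25*y^3 - 40*y^2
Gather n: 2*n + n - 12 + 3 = 3*n - 9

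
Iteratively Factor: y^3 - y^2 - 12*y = (y - 4)*(y^2 + 3*y) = y*(y - 4)*(y + 3)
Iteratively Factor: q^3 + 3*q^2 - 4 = (q + 2)*(q^2 + q - 2) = (q + 2)^2*(q - 1)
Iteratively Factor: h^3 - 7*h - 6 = (h - 3)*(h^2 + 3*h + 2) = (h - 3)*(h + 2)*(h + 1)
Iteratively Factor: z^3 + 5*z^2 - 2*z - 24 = (z - 2)*(z^2 + 7*z + 12) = (z - 2)*(z + 3)*(z + 4)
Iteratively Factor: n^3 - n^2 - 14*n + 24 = (n + 4)*(n^2 - 5*n + 6) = (n - 2)*(n + 4)*(n - 3)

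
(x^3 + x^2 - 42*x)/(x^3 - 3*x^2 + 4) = x*(x^2 + x - 42)/(x^3 - 3*x^2 + 4)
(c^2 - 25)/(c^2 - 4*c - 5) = (c + 5)/(c + 1)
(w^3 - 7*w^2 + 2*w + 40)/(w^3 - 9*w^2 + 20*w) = (w + 2)/w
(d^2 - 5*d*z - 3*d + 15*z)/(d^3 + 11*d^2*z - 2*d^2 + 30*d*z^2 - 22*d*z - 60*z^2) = (d^2 - 5*d*z - 3*d + 15*z)/(d^3 + 11*d^2*z - 2*d^2 + 30*d*z^2 - 22*d*z - 60*z^2)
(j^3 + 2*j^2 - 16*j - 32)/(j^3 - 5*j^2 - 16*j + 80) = (j + 2)/(j - 5)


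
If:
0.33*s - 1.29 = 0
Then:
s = 3.91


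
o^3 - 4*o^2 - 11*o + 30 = (o - 5)*(o - 2)*(o + 3)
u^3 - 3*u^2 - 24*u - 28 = (u - 7)*(u + 2)^2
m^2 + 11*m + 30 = (m + 5)*(m + 6)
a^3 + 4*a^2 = a^2*(a + 4)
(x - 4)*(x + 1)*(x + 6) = x^3 + 3*x^2 - 22*x - 24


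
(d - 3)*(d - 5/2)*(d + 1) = d^3 - 9*d^2/2 + 2*d + 15/2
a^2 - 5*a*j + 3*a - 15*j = (a + 3)*(a - 5*j)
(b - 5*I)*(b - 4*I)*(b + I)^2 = b^4 - 7*I*b^3 - 3*b^2 - 31*I*b + 20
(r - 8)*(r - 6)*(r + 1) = r^3 - 13*r^2 + 34*r + 48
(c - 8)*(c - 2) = c^2 - 10*c + 16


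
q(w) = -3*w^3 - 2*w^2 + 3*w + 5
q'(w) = -9*w^2 - 4*w + 3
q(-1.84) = 11.40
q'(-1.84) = -20.11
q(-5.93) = 542.46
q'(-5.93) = -289.76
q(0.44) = 5.68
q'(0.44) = -0.50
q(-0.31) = 3.97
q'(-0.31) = 3.38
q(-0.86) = 2.85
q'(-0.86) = -0.22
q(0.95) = 3.47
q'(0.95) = -8.92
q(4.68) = -332.27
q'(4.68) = -212.84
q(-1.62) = 7.65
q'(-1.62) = -14.14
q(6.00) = -697.00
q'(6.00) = -345.00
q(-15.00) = 9635.00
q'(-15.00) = -1962.00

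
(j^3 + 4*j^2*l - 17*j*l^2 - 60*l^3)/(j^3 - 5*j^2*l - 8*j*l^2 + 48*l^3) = (j + 5*l)/(j - 4*l)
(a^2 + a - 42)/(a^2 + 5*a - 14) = (a - 6)/(a - 2)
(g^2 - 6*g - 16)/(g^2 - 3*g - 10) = (g - 8)/(g - 5)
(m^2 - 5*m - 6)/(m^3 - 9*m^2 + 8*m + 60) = (m + 1)/(m^2 - 3*m - 10)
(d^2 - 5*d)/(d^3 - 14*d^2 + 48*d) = (d - 5)/(d^2 - 14*d + 48)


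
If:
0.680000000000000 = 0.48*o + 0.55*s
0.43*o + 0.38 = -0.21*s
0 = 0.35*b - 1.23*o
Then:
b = -9.11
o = -2.59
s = 3.50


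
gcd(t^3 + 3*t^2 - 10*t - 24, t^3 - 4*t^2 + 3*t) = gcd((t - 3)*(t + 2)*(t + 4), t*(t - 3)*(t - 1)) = t - 3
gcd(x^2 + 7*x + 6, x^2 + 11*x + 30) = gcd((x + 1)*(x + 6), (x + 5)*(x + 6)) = x + 6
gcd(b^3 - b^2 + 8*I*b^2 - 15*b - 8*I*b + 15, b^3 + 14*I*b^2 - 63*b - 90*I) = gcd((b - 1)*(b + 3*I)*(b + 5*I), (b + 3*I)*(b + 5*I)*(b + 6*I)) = b^2 + 8*I*b - 15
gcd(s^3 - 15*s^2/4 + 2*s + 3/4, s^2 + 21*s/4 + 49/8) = 1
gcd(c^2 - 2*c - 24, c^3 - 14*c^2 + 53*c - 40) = 1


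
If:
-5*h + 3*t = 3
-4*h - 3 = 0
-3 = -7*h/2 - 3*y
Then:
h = -3/4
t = -1/4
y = 15/8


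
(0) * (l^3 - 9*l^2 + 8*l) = 0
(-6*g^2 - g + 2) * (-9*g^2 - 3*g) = 54*g^4 + 27*g^3 - 15*g^2 - 6*g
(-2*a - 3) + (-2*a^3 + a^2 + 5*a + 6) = -2*a^3 + a^2 + 3*a + 3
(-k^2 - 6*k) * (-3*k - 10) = 3*k^3 + 28*k^2 + 60*k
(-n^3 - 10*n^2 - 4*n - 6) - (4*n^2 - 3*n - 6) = -n^3 - 14*n^2 - n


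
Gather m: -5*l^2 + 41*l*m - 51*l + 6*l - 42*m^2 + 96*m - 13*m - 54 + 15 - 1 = -5*l^2 - 45*l - 42*m^2 + m*(41*l + 83) - 40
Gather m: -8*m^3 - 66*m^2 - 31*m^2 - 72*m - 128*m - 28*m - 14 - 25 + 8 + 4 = -8*m^3 - 97*m^2 - 228*m - 27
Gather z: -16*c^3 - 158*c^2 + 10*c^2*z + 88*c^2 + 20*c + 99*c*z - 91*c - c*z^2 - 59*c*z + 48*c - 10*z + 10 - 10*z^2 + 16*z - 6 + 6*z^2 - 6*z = -16*c^3 - 70*c^2 - 23*c + z^2*(-c - 4) + z*(10*c^2 + 40*c) + 4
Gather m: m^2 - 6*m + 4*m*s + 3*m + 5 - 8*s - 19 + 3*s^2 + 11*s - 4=m^2 + m*(4*s - 3) + 3*s^2 + 3*s - 18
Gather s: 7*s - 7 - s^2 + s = -s^2 + 8*s - 7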